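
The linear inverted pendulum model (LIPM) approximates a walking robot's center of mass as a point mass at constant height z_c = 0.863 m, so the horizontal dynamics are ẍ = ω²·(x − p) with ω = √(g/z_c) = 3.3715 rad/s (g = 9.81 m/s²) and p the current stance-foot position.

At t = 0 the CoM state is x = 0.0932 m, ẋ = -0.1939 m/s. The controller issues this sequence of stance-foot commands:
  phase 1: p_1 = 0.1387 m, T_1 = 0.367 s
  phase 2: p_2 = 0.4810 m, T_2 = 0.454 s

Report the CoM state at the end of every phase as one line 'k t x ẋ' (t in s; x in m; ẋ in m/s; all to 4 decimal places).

1 0.3670 -0.0371 -0.6044
2 0.8210 -1.1669 -5.3087

phase 1: p=0.1387, T=0.367, ωT=1.237340, cosh=1.868295, sinh=1.578140; start (x,ẋ)=(0.093200, -0.193900) → end (x,ẋ)=(-0.037069, -0.604354)
phase 2: p=0.4810, T=0.454, ωT=1.530661, cosh=2.418812, sinh=2.202419; start (x,ẋ)=(-0.037069, -0.604354) → end (x,ẋ)=(-1.166902, -5.308715)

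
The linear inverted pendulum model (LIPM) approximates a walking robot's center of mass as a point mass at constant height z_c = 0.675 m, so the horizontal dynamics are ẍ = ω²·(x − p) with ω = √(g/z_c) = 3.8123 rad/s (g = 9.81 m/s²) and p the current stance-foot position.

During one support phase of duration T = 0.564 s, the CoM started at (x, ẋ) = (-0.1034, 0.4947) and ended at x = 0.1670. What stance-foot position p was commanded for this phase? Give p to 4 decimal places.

p = -0.0201

ωT = 3.8123·0.564 = 2.150137; cosh(ωT) = 4.351252, sinh(ωT) = 4.234784
x(T) = p + (x₀−p)·cosh(ωT) + (ẋ₀/ω)·sinh(ωT) ⇒ p·(1 − cosh) = x(T) − x₀·cosh − (ẋ₀/ω)·sinh
numerator   = 0.1670 − (-0.1034)·4.351252 − (0.4947/3.8123)·4.234784 = 0.067396
denominator = 1 − 4.351252 = -3.351252
p = 0.067396 / -3.351252 = -0.0201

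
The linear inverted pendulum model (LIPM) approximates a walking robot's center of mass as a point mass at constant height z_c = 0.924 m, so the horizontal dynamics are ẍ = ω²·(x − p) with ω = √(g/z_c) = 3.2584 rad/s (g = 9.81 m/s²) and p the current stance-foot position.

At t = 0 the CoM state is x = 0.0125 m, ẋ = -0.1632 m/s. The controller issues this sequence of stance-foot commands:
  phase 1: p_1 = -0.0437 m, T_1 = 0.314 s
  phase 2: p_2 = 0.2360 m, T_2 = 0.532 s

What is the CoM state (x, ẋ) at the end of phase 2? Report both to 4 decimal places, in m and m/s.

phase 1: p=-0.0437, T=0.314, ωT=1.023138, cosh=1.570687, sinh=1.211222; start (x,ẋ)=(0.012500, -0.163200) → end (x,ẋ)=(-0.016093, -0.034535)
phase 2: p=0.2360, T=0.532, ωT=1.733469, cosh=2.918462, sinh=2.741792; start (x,ẋ)=(-0.016093, -0.034535) → end (x,ẋ)=(-0.528782, -2.352946)

x = -0.5288, ẋ = -2.3529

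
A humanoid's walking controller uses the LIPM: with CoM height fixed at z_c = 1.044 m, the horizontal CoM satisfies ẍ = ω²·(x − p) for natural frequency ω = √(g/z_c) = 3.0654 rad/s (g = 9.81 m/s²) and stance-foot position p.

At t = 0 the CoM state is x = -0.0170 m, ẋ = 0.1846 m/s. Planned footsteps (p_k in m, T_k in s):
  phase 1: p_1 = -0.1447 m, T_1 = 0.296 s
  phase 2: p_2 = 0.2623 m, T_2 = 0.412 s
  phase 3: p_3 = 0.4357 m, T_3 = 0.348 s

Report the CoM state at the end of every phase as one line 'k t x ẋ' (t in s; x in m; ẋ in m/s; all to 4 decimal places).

phase 1: p=-0.1447, T=0.296, ωT=0.907358, cosh=1.440679, sinh=1.037090; start (x,ẋ)=(-0.017000, 0.184600) → end (x,ẋ)=(0.101729, 0.671920)
phase 2: p=0.2623, T=0.412, ωT=1.262945, cosh=1.909319, sinh=1.626499; start (x,ẋ)=(0.101729, 0.671920) → end (x,ẋ)=(0.312238, 0.482322)
phase 3: p=0.4357, T=0.348, ωT=1.066759, cosh=1.625034, sinh=1.280912; start (x,ẋ)=(0.312238, 0.482322) → end (x,ẋ)=(0.436614, 0.299017)

1 0.2960 0.1017 0.6719
2 0.7080 0.3122 0.4823
3 1.0560 0.4366 0.2990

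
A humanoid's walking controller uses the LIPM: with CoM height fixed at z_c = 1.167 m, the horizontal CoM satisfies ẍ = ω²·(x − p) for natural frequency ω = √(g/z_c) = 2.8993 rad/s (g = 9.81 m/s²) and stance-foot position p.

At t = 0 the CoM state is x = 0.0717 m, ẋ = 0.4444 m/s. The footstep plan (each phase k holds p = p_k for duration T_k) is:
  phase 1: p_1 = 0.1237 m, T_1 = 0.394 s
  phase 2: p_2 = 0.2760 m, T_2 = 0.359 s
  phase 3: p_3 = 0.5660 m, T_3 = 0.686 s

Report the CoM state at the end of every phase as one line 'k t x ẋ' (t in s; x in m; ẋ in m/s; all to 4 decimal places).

phase 1: p=0.1237, T=0.394, ωT=1.142324, cosh=1.726560, sinh=1.407484; start (x,ẋ)=(0.071700, 0.444400) → end (x,ẋ)=(0.249656, 0.555086)
phase 2: p=0.2760, T=0.359, ωT=1.040849, cosh=1.592387, sinh=1.239232; start (x,ẋ)=(0.249656, 0.555086) → end (x,ẋ)=(0.471307, 0.789259)
phase 3: p=0.5660, T=0.686, ωT=1.988920, cosh=3.722239, sinh=3.585396; start (x,ẋ)=(0.471307, 0.789259) → end (x,ẋ)=(1.189562, 1.953466)

1 0.3940 0.2497 0.5551
2 0.7530 0.4713 0.7893
3 1.4390 1.1896 1.9535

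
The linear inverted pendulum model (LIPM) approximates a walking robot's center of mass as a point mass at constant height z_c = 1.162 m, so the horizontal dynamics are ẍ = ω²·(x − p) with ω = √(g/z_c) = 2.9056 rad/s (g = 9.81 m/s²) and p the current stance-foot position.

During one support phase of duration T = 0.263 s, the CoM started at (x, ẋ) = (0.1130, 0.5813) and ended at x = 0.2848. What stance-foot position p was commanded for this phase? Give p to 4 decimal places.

p = 0.1013

ωT = 2.9056·0.263 = 0.764173; cosh(ωT) = 1.306468, sinh(ωT) = 0.840749
x(T) = p + (x₀−p)·cosh(ωT) + (ẋ₀/ω)·sinh(ωT) ⇒ p·(1 − cosh) = x(T) − x₀·cosh − (ẋ₀/ω)·sinh
numerator   = 0.2848 − (0.1130)·1.306468 − (0.5813/2.9056)·0.840749 = -0.031033
denominator = 1 − 1.306468 = -0.306468
p = -0.031033 / -0.306468 = 0.1013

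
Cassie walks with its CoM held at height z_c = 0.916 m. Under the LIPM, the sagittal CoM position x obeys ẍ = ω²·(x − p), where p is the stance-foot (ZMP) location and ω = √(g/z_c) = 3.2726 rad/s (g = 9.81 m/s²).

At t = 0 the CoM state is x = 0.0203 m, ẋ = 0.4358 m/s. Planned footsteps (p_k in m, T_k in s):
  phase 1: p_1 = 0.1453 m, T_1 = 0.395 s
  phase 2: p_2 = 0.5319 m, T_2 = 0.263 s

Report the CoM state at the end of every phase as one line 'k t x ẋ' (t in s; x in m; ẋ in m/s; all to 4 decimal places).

1 0.3950 0.1247 0.1646
2 0.6580 0.0132 -1.0643

phase 1: p=0.1453, T=0.395, ωT=1.292677, cosh=1.958530, sinh=1.683995; start (x,ẋ)=(0.020300, 0.435800) → end (x,ẋ)=(0.124735, 0.164647)
phase 2: p=0.5319, T=0.263, ωT=0.860694, cosh=1.393835, sinh=0.970966; start (x,ẋ)=(0.124735, 0.164647) → end (x,ẋ)=(0.013230, -1.064310)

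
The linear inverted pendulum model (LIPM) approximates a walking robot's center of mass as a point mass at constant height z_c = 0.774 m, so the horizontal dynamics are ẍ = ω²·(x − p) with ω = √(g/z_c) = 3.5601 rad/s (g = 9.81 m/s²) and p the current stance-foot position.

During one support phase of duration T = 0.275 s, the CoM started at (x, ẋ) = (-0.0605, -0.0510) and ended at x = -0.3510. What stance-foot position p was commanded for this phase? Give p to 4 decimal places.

p = 0.4679

ωT = 3.5601·0.275 = 0.979028; cosh(ωT) = 1.518771, sinh(ωT) = 1.143095
x(T) = p + (x₀−p)·cosh(ωT) + (ẋ₀/ω)·sinh(ωT) ⇒ p·(1 − cosh) = x(T) − x₀·cosh − (ẋ₀/ω)·sinh
numerator   = -0.3510 − (-0.0605)·1.518771 − (-0.0510/3.5601)·1.143095 = -0.242739
denominator = 1 − 1.518771 = -0.518771
p = -0.242739 / -0.518771 = 0.4679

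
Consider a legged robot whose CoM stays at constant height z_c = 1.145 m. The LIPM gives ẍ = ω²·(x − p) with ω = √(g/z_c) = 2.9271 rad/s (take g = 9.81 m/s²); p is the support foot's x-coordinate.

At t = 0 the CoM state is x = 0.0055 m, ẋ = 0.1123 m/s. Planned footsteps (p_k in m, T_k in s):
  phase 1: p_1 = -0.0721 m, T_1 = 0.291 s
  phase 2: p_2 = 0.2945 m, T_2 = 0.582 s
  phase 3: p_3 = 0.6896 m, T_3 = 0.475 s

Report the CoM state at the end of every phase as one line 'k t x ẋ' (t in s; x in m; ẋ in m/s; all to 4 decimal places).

1 0.2910 0.0722 0.3733
2 0.8730 0.0023 -0.6690
3 1.3480 -1.2067 -5.2164

phase 1: p=-0.0721, T=0.291, ωT=0.851786, cosh=1.385241, sinh=0.958589; start (x,ẋ)=(0.005500, 0.112300) → end (x,ẋ)=(0.072172, 0.373299)
phase 2: p=0.2945, T=0.582, ωT=1.703572, cosh=2.837784, sinh=2.655752; start (x,ẋ)=(0.072172, 0.373299) → end (x,ẋ)=(0.002273, -0.668962)
phase 3: p=0.6896, T=0.475, ωT=1.390372, cosh=2.132664, sinh=1.883682; start (x,ẋ)=(0.002273, -0.668962) → end (x,ẋ)=(-1.206735, -5.216400)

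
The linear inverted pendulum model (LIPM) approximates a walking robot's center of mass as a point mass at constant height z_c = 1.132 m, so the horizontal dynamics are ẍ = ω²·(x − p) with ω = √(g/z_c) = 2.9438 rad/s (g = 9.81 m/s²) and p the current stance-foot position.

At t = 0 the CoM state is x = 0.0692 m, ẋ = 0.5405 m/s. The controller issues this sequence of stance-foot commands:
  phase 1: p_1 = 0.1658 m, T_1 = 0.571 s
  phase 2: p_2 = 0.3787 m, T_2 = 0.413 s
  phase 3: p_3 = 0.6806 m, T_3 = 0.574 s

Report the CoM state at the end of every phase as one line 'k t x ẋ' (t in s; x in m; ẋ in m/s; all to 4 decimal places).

1 0.5710 0.3733 0.7646
2 0.9840 0.7684 1.3785
3 1.5580 2.1519 4.5378

phase 1: p=0.1658, T=0.571, ωT=1.680910, cosh=2.778322, sinh=2.592118; start (x,ẋ)=(0.069200, 0.540500) → end (x,ẋ)=(0.373343, 0.764560)
phase 2: p=0.3787, T=0.413, ωT=1.215789, cosh=1.834716, sinh=1.538240; start (x,ẋ)=(0.373343, 0.764560) → end (x,ẋ)=(0.768381, 1.378492)
phase 3: p=0.6806, T=0.574, ωT=1.689741, cosh=2.801323, sinh=2.616756; start (x,ẋ)=(0.768381, 1.378492) → end (x,ẋ)=(2.151850, 4.537797)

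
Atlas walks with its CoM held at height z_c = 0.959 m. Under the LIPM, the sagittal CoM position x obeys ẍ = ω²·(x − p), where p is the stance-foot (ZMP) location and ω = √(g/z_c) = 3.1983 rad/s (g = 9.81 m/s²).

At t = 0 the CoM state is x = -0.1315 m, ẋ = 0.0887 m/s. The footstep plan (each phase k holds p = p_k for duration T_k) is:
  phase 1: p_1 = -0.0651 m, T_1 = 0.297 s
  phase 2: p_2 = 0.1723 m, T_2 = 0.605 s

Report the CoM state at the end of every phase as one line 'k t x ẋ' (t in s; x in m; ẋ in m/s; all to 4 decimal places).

phase 1: p=-0.0651, T=0.297, ωT=0.949895, cosh=1.486110, sinh=1.099328; start (x,ẋ)=(-0.131500, 0.088700) → end (x,ẋ)=(-0.133289, -0.101643)
phase 2: p=0.1723, T=0.605, ωT=1.934972, cosh=3.534138, sinh=3.389709; start (x,ẋ)=(-0.133289, -0.101643) → end (x,ẋ)=(-1.015422, -3.672211)

1 0.2970 -0.1333 -0.1016
2 0.9020 -1.0154 -3.6722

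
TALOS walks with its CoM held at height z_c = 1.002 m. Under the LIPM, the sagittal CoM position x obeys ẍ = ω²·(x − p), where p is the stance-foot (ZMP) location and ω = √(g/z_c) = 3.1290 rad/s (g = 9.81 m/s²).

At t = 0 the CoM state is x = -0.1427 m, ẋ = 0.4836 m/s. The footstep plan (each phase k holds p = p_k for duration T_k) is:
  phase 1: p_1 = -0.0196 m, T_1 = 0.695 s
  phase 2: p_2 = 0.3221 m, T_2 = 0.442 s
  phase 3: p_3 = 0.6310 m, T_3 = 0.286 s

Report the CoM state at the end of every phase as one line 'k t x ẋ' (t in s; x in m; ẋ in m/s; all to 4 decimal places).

1 0.6950 0.1030 0.4824
2 1.1370 0.1459 -0.2585
3 1.4230 -0.1459 -1.9163

phase 1: p=-0.0196, T=0.695, ωT=2.174655, cosh=4.456398, sinh=4.342751; start (x,ẋ)=(-0.142700, 0.483600) → end (x,ẋ)=(0.103008, 0.482374)
phase 2: p=0.3221, T=0.442, ωT=1.383018, cosh=2.118868, sinh=1.868048; start (x,ẋ)=(0.103008, 0.482374) → end (x,ẋ)=(0.145855, -0.258535)
phase 3: p=0.6310, T=0.286, ωT=0.894894, cosh=1.427864, sinh=1.019213; start (x,ẋ)=(0.145855, -0.258535) → end (x,ẋ)=(-0.145934, -1.916338)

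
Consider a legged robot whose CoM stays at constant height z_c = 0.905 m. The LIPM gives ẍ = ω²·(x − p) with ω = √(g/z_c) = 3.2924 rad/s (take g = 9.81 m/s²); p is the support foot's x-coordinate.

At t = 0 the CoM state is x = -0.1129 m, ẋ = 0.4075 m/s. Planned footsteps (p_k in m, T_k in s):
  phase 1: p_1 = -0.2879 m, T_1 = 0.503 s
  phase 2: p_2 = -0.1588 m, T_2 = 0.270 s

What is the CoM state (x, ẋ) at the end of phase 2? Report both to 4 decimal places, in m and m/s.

x = 1.5633, ẋ = 5.8315

phase 1: p=-0.2879, T=0.503, ωT=1.656077, cosh=2.714803, sinh=2.523917; start (x,ẋ)=(-0.112900, 0.407500) → end (x,ẋ)=(0.499575, 2.560487)
phase 2: p=-0.1588, T=0.270, ωT=0.888948, cosh=1.421829, sinh=1.010741; start (x,ẋ)=(0.499575, 2.560487) → end (x,ẋ)=(1.563346, 5.831492)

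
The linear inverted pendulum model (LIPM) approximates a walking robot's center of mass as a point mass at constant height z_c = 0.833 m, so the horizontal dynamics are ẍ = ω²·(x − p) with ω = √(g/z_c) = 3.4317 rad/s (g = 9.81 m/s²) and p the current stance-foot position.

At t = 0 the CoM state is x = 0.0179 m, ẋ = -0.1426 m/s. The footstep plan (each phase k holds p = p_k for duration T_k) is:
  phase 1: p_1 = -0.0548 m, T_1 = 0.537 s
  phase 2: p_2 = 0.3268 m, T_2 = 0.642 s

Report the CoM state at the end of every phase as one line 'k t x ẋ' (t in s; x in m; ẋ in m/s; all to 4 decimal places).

phase 1: p=-0.0548, T=0.537, ωT=1.842823, cosh=3.236354, sinh=3.077984; start (x,ẋ)=(0.017900, -0.142600) → end (x,ẋ)=(0.052581, 0.306406)
phase 2: p=0.3268, T=0.642, ωT=2.203151, cosh=4.581977, sinh=4.471523; start (x,ẋ)=(0.052581, 0.306406) → end (x,ẋ)=(-0.530417, -2.803924)

1 0.5370 0.0526 0.3064
2 1.1790 -0.5304 -2.8039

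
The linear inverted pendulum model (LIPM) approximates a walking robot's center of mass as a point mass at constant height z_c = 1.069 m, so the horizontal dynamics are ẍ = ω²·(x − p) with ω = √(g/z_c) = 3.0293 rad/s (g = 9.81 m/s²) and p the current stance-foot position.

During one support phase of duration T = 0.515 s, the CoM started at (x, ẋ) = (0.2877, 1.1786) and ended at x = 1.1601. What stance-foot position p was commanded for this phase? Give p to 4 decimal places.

p = 0.2962

ωT = 3.0293·0.515 = 1.560090; cosh(ωT) = 2.484682, sinh(ωT) = 2.274565
x(T) = p + (x₀−p)·cosh(ωT) + (ẋ₀/ω)·sinh(ωT) ⇒ p·(1 − cosh) = x(T) − x₀·cosh − (ẋ₀/ω)·sinh
numerator   = 1.1601 − (0.2877)·2.484682 − (1.1786/3.0293)·2.274565 = -0.439701
denominator = 1 − 2.484682 = -1.484682
p = -0.439701 / -1.484682 = 0.2962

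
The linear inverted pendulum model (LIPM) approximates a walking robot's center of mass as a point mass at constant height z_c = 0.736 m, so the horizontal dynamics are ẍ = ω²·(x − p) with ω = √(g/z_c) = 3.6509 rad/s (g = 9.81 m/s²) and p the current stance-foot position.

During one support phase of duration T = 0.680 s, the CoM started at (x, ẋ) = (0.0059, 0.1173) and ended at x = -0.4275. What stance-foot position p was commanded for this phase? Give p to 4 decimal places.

p = 0.1301

ωT = 3.6509·0.680 = 2.482612; cosh(ωT) = 6.028010, sinh(ωT) = 5.944485
x(T) = p + (x₀−p)·cosh(ωT) + (ẋ₀/ω)·sinh(ωT) ⇒ p·(1 − cosh) = x(T) − x₀·cosh − (ẋ₀/ω)·sinh
numerator   = -0.4275 − (0.0059)·6.028010 − (0.1173/3.6509)·5.944485 = -0.654056
denominator = 1 − 6.028010 = -5.028010
p = -0.654056 / -5.028010 = 0.1301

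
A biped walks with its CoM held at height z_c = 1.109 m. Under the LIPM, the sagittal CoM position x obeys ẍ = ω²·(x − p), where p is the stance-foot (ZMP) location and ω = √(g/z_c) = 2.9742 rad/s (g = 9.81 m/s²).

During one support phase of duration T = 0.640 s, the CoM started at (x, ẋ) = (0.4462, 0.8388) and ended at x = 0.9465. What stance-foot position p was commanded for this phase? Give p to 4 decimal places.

ωT = 2.9742·0.640 = 1.903488; cosh(ωT) = 3.429152, sinh(ωT) = 3.280104
x(T) = p + (x₀−p)·cosh(ωT) + (ẋ₀/ω)·sinh(ωT) ⇒ p·(1 − cosh) = x(T) − x₀·cosh − (ẋ₀/ω)·sinh
numerator   = 0.9465 − (0.4462)·3.429152 − (0.8388/2.9742)·3.280104 = -1.508660
denominator = 1 − 3.429152 = -2.429152
p = -1.508660 / -2.429152 = 0.6211

p = 0.6211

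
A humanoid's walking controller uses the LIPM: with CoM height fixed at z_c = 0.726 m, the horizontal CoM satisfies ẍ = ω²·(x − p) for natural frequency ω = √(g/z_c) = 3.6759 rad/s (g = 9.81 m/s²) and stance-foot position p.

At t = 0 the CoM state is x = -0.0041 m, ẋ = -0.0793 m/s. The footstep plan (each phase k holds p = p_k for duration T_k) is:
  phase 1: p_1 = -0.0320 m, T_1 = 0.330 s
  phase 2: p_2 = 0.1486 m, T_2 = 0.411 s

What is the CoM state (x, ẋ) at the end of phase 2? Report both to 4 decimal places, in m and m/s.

x = -0.2306, ẋ = -1.2593

phase 1: p=-0.0320, T=0.330, ωT=1.213047, cosh=1.830504, sinh=1.533214; start (x,ẋ)=(-0.004100, -0.079300) → end (x,ẋ)=(-0.014005, 0.012084)
phase 2: p=0.1486, T=0.411, ωT=1.510795, cosh=2.375532, sinh=2.154798; start (x,ẋ)=(-0.014005, 0.012084) → end (x,ẋ)=(-0.230590, -1.259259)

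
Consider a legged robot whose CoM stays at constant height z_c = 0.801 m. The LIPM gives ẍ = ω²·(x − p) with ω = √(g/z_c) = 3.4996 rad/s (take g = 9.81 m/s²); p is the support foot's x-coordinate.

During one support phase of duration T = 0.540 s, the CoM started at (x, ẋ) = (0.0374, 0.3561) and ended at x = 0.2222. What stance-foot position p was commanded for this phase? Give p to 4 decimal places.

ωT = 3.4996·0.540 = 1.889784; cosh(ωT) = 3.384522, sinh(ωT) = 3.233417
x(T) = p + (x₀−p)·cosh(ωT) + (ẋ₀/ω)·sinh(ωT) ⇒ p·(1 − cosh) = x(T) − x₀·cosh − (ẋ₀/ω)·sinh
numerator   = 0.2222 − (0.0374)·3.384522 − (0.3561/3.4996)·3.233417 = -0.233396
denominator = 1 − 3.384522 = -2.384522
p = -0.233396 / -2.384522 = 0.0979

p = 0.0979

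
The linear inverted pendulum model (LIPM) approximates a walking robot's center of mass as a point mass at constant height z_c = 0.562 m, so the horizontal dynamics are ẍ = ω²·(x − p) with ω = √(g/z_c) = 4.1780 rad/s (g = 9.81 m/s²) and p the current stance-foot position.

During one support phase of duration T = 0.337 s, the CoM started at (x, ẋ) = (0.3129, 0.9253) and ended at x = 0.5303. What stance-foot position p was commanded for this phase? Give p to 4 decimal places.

p = 0.4914

ωT = 4.1780·0.337 = 1.407986; cosh(ωT) = 2.166175, sinh(ωT) = 1.921539
x(T) = p + (x₀−p)·cosh(ωT) + (ẋ₀/ω)·sinh(ωT) ⇒ p·(1 − cosh) = x(T) − x₀·cosh − (ẋ₀/ω)·sinh
numerator   = 0.5303 − (0.3129)·2.166175 − (0.9253/4.1780)·1.921539 = -0.573059
denominator = 1 − 2.166175 = -1.166175
p = -0.573059 / -1.166175 = 0.4914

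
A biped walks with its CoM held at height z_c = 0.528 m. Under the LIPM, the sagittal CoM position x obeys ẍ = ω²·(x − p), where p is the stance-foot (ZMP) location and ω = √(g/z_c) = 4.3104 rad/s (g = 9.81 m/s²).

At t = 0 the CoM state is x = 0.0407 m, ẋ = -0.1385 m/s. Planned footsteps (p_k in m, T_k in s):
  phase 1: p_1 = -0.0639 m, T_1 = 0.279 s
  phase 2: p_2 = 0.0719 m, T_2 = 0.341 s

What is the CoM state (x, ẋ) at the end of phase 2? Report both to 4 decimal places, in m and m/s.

phase 1: p=-0.0639, T=0.279, ωT=1.202602, cosh=1.814589, sinh=1.514177; start (x,ẋ)=(0.040700, -0.138500) → end (x,ẋ)=(0.077253, 0.431373)
phase 2: p=0.0719, T=0.341, ωT=1.469846, cosh=2.289264, sinh=2.059303; start (x,ẋ)=(0.077253, 0.431373) → end (x,ẋ)=(0.290244, 1.035043)

x = 0.2902, ẋ = 1.0350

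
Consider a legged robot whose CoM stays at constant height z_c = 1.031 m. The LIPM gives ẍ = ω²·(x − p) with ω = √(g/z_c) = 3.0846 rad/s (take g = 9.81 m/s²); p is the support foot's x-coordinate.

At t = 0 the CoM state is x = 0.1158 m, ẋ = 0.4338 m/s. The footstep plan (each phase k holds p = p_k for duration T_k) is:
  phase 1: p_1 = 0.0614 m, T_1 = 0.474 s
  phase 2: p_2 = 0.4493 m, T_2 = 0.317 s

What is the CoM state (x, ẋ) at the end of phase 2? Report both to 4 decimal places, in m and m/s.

phase 1: p=0.0614, T=0.474, ωT=1.462100, cosh=2.273381, sinh=2.041632; start (x,ẋ)=(0.115800, 0.433800) → end (x,ẋ)=(0.472195, 1.328783)
phase 2: p=0.4493, T=0.317, ωT=0.977818, cosh=1.517390, sinh=1.141259; start (x,ẋ)=(0.472195, 1.328783) → end (x,ẋ)=(0.975672, 2.096881)

x = 0.9757, ẋ = 2.0969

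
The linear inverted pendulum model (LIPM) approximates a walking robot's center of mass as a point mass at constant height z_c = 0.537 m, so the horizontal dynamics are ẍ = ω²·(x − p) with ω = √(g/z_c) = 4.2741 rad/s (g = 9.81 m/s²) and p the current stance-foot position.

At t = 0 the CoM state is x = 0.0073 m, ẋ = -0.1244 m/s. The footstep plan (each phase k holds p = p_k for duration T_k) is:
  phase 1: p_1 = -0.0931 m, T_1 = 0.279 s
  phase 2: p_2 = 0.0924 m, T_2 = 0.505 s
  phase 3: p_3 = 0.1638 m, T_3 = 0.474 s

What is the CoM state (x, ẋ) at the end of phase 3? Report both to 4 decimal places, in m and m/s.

x = 1.5098, ẋ = 5.8029

phase 1: p=-0.0931, T=0.279, ωT=1.192474, cosh=1.799346, sinh=1.495877; start (x,ẋ)=(0.007300, -0.124400) → end (x,ẋ)=(0.044016, 0.418071)
phase 2: p=0.0924, T=0.505, ωT=2.158421, cosh=4.386480, sinh=4.270972; start (x,ẋ)=(0.044016, 0.418071) → end (x,ẋ)=(0.297930, 0.950634)
phase 3: p=0.1638, T=0.474, ωT=2.025923, cosh=3.857491, sinh=3.725619; start (x,ẋ)=(0.297930, 0.950634) → end (x,ẋ)=(1.509849, 5.802911)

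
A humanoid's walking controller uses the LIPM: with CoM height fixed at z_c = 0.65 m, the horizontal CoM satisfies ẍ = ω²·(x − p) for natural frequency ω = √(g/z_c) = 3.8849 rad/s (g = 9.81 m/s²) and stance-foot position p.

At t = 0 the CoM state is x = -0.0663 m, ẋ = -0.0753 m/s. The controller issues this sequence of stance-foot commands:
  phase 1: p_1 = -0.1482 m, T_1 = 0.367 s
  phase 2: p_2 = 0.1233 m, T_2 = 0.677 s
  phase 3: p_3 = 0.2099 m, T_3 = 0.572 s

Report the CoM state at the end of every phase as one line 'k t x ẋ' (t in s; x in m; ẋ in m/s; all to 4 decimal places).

phase 1: p=-0.1482, T=0.367, ωT=1.425758, cosh=2.200669, sinh=1.960343; start (x,ẋ)=(-0.066300, -0.075300) → end (x,ẋ)=(-0.005962, 0.458018)
phase 2: p=0.1233, T=0.677, ωT=2.630077, cosh=6.973458, sinh=6.901385; start (x,ẋ)=(-0.005962, 0.458018) → end (x,ẋ)=(0.035550, -0.271697)
phase 3: p=0.2099, T=0.572, ωT=2.222163, cosh=4.667820, sinh=4.559446; start (x,ẋ)=(0.035550, -0.271697) → end (x,ẋ)=(-0.922806, -4.356491)

1 0.3670 -0.0060 0.4580
2 1.0440 0.0355 -0.2717
3 1.6160 -0.9228 -4.3565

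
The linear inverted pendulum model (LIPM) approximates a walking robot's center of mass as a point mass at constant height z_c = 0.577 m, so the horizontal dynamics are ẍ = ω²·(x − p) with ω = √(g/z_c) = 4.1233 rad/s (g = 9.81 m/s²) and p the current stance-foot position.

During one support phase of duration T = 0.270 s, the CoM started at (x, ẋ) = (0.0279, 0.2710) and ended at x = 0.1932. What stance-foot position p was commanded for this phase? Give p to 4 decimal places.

ωT = 4.1233·0.270 = 1.113291; cosh(ωT) = 1.686419, sinh(ωT) = 1.357942
x(T) = p + (x₀−p)·cosh(ωT) + (ẋ₀/ω)·sinh(ωT) ⇒ p·(1 − cosh) = x(T) − x₀·cosh − (ẋ₀/ω)·sinh
numerator   = 0.1932 − (0.0279)·1.686419 − (0.2710/4.1233)·1.357942 = 0.056899
denominator = 1 − 1.686419 = -0.686419
p = 0.056899 / -0.686419 = -0.0829

p = -0.0829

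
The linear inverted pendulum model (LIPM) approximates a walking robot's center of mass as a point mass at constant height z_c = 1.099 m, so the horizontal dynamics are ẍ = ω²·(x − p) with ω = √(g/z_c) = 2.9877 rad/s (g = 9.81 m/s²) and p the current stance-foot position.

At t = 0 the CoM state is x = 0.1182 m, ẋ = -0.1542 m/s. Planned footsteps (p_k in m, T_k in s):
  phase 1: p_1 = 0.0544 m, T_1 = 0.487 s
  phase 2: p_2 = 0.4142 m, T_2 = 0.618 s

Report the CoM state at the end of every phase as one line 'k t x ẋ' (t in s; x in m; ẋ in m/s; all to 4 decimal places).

1 0.4870 0.0940 0.0378
2 1.1050 -0.5866 -2.8332

phase 1: p=0.0544, T=0.487, ωT=1.455010, cosh=2.258962, sinh=2.025564; start (x,ẋ)=(0.118200, -0.154200) → end (x,ẋ)=(0.093979, 0.037771)
phase 2: p=0.4142, T=0.618, ωT=1.846399, cosh=3.247380, sinh=3.089576; start (x,ẋ)=(0.093979, 0.037771) → end (x,ẋ)=(-0.586619, -2.833213)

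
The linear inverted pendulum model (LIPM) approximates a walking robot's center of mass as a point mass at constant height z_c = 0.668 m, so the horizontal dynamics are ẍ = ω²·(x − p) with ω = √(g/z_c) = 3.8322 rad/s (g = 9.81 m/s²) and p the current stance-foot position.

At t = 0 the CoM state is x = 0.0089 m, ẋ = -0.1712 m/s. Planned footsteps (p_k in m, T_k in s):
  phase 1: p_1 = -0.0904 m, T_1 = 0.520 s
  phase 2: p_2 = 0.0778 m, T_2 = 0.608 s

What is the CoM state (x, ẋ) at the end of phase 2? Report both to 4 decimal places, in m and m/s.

x = 1.2654, ẋ = 4.6067

phase 1: p=-0.0904, T=0.520, ωT=1.992744, cosh=3.735978, sinh=3.599657; start (x,ẋ)=(0.008900, -0.171200) → end (x,ẋ)=(0.119771, 0.730205)
phase 2: p=0.0778, T=0.608, ωT=2.329978, cosh=5.187505, sinh=5.090207; start (x,ẋ)=(0.119771, 0.730205) → end (x,ẋ)=(1.265437, 4.606662)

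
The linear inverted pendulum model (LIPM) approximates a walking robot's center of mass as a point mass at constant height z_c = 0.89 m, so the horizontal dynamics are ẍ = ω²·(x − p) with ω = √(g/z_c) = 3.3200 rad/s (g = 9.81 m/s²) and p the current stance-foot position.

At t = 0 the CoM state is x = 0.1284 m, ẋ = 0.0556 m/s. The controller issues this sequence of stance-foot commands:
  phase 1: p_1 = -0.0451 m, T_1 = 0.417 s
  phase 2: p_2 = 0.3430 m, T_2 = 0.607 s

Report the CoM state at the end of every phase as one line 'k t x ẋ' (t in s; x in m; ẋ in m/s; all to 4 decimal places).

1 0.4170 0.3543 1.1957
2 1.0240 1.7133 4.7036

phase 1: p=-0.0451, T=0.417, ωT=1.384440, cosh=2.121527, sinh=1.871063; start (x,ẋ)=(0.128400, 0.055600) → end (x,ẋ)=(0.354320, 1.195726)
phase 2: p=0.3430, T=0.607, ωT=2.015240, cosh=3.817908, sinh=3.684620; start (x,ẋ)=(0.354320, 1.195726) → end (x,ẋ)=(1.713264, 4.703645)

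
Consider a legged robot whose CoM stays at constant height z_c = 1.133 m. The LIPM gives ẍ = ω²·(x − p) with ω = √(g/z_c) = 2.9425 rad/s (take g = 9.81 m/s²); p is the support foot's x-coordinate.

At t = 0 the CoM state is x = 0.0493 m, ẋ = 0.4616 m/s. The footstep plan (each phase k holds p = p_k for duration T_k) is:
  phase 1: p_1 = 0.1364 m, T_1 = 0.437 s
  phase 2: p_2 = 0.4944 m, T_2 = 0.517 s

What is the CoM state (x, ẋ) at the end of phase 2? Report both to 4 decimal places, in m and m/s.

x = 0.2063, ẋ = -0.5744

phase 1: p=0.1364, T=0.437, ωT=1.285872, cosh=1.947116, sinh=1.670707; start (x,ẋ)=(0.049300, 0.461600) → end (x,ẋ)=(0.228896, 0.470600)
phase 2: p=0.4944, T=0.517, ωT=1.521273, cosh=2.398240, sinh=2.179807; start (x,ẋ)=(0.228896, 0.470600) → end (x,ẋ)=(0.206278, -0.574353)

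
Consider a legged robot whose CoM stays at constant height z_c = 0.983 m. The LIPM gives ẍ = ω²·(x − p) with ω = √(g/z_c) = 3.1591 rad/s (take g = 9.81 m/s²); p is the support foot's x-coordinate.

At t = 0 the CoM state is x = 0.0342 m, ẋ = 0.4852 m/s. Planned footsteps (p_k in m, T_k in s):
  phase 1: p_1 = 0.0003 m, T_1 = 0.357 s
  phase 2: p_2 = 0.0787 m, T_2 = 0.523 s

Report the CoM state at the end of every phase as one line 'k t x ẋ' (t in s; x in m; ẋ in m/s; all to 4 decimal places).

phase 1: p=0.0003, T=0.357, ωT=1.127799, cosh=1.706297, sinh=1.382552; start (x,ẋ)=(0.034200, 0.485200) → end (x,ẋ)=(0.270487, 0.975958)
phase 2: p=0.0787, T=0.523, ωT=1.652209, cosh=2.705061, sinh=2.513435; start (x,ẋ)=(0.270487, 0.975958) → end (x,ẋ)=(1.373985, 4.162851)

1 0.3570 0.2705 0.9760
2 0.8800 1.3740 4.1629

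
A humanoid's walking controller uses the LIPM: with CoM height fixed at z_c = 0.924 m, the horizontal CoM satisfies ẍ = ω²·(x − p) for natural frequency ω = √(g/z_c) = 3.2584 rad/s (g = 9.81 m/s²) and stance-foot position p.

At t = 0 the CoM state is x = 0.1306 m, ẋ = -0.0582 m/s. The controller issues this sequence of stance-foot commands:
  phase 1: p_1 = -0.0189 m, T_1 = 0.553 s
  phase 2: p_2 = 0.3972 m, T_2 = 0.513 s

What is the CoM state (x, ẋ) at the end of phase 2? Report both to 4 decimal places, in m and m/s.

phase 1: p=-0.0189, T=0.553, ωT=1.801895, cosh=3.113055, sinh=2.948069; start (x,ẋ)=(0.130600, -0.058200) → end (x,ẋ)=(0.393845, 1.254915)
phase 2: p=0.3972, T=0.513, ωT=1.671559, cosh=2.754205, sinh=2.566252; start (x,ẋ)=(0.393845, 1.254915) → end (x,ẋ)=(1.376305, 3.428238)

x = 1.3763, ẋ = 3.4282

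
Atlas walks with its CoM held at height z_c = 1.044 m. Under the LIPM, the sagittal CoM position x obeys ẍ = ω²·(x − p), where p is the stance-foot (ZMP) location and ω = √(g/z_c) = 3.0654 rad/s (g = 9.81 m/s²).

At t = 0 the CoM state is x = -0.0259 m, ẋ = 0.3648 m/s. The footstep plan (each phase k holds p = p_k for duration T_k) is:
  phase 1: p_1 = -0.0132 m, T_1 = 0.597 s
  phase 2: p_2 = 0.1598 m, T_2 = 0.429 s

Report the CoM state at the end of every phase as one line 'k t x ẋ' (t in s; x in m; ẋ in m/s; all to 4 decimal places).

phase 1: p=-0.0132, T=0.597, ωT=1.830044, cosh=3.197283, sinh=3.036877; start (x,ẋ)=(-0.025900, 0.364800) → end (x,ẋ)=(0.307600, 1.048142)
phase 2: p=0.1598, T=0.429, ωT=1.315057, cosh=1.996710, sinh=1.728251; start (x,ẋ)=(0.307600, 1.048142) → end (x,ẋ)=(1.045849, 2.875848)

1 0.5970 0.3076 1.0481
2 1.0260 1.0458 2.8758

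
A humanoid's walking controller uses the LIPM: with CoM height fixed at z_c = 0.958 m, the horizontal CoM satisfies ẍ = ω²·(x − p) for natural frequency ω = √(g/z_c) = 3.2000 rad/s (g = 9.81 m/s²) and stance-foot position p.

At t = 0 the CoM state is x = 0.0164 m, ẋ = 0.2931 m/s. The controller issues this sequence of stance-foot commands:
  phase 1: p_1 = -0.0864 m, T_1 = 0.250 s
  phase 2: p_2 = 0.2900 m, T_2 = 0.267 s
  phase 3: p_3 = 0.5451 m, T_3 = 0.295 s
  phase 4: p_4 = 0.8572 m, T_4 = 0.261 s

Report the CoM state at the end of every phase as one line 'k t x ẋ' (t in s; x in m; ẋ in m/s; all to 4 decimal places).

1 0.2500 0.1324 0.6842
2 0.5170 0.2771 0.4643
3 0.8120 0.3067 -0.2485
4 1.0730 0.0306 -1.9887

phase 1: p=-0.0864, T=0.250, ωT=0.800000, cosh=1.337435, sinh=0.888106; start (x,ẋ)=(0.016400, 0.293100) → end (x,ẋ)=(0.132433, 0.684154)
phase 2: p=0.2900, T=0.267, ωT=0.854400, cosh=1.387751, sinh=0.962213; start (x,ẋ)=(0.132433, 0.684154) → end (x,ẋ)=(0.277056, 0.464274)
phase 3: p=0.5451, T=0.295, ωT=0.944000, cosh=1.479655, sinh=1.090587; start (x,ẋ)=(0.277056, 0.464274) → end (x,ẋ)=(0.306715, -0.248476)
phase 4: p=0.8572, T=0.261, ωT=0.835200, cosh=1.369531, sinh=0.935744; start (x,ẋ)=(0.306715, -0.248476) → end (x,ẋ)=(0.030635, -1.988656)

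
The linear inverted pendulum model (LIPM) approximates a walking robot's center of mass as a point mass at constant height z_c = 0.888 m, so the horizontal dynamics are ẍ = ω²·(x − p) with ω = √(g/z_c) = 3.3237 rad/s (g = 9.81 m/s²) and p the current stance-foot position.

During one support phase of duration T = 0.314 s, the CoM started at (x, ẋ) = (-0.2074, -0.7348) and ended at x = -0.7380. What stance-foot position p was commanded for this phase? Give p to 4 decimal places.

p = 0.2216

ωT = 3.3237·0.314 = 1.043642; cosh(ωT) = 1.595855, sinh(ωT) = 1.243685
x(T) = p + (x₀−p)·cosh(ωT) + (ẋ₀/ω)·sinh(ωT) ⇒ p·(1 − cosh) = x(T) − x₀·cosh − (ẋ₀/ω)·sinh
numerator   = -0.7380 − (-0.2074)·1.595855 − (-0.7348/3.3237)·1.243685 = -0.132067
denominator = 1 − 1.595855 = -0.595855
p = -0.132067 / -0.595855 = 0.2216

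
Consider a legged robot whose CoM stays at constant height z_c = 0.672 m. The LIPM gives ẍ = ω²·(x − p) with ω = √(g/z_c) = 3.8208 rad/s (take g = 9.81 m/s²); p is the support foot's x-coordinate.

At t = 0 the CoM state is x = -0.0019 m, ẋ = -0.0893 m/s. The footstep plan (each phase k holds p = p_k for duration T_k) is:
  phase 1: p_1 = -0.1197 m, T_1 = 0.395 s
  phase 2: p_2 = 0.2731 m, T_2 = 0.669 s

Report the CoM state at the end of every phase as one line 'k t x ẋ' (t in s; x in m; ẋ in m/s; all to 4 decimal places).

1 0.3950 0.1095 0.7563
2 1.0640 0.4802 0.8983

phase 1: p=-0.1197, T=0.395, ωT=1.509216, cosh=2.372133, sinh=2.151050; start (x,ẋ)=(-0.001900, -0.089300) → end (x,ẋ)=(0.109463, 0.756335)
phase 2: p=0.2731, T=0.669, ωT=2.556115, cosh=6.481634, sinh=6.404028; start (x,ẋ)=(0.109463, 0.756335) → end (x,ẋ)=(0.480154, 0.898329)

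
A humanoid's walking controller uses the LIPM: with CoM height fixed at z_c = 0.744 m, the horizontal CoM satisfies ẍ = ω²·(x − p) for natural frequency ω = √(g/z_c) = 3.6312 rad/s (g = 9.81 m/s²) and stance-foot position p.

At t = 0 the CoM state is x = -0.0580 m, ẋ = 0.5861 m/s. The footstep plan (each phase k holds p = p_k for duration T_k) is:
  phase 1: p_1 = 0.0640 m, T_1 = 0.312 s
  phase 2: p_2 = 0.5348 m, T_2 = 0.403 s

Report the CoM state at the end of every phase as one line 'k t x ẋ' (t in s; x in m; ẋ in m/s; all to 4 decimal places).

1 0.3120 0.0795 0.3879
2 0.7150 -0.2830 -2.4972

phase 1: p=0.0640, T=0.312, ωT=1.132934, cosh=1.713420, sinh=1.391333; start (x,ẋ)=(-0.058000, 0.586100) → end (x,ẋ)=(0.079533, 0.387866)
phase 2: p=0.5348, T=0.403, ωT=1.463374, cosh=2.275982, sinh=2.044528; start (x,ẋ)=(0.079533, 0.387866) → end (x,ẋ)=(-0.282993, -2.497166)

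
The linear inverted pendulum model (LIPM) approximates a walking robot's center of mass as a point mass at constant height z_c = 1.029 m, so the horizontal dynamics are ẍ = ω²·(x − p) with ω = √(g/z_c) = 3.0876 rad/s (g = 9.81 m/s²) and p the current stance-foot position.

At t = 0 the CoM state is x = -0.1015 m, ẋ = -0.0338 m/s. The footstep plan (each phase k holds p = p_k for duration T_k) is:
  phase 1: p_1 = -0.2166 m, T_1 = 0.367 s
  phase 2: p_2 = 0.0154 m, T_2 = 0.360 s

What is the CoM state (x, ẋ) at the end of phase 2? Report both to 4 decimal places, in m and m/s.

phase 1: p=-0.2166, T=0.367, ωT=1.133149, cosh=1.713719, sinh=1.391702; start (x,ẋ)=(-0.101500, -0.033800) → end (x,ẋ)=(-0.034586, 0.436663)
phase 2: p=0.0154, T=0.360, ωT=1.111536, cosh=1.684038, sinh=1.354985; start (x,ẋ)=(-0.034586, 0.436663) → end (x,ẋ)=(0.122850, 0.526234)

x = 0.1229, ẋ = 0.5262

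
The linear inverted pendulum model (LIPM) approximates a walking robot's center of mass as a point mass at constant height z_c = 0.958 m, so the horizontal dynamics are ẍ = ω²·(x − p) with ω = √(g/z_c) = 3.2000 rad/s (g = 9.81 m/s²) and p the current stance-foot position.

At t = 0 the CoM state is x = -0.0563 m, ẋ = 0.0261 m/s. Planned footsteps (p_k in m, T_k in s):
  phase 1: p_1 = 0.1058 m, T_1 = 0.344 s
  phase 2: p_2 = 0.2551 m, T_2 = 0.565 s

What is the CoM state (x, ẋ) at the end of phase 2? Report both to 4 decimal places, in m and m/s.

phase 1: p=0.1058, T=0.344, ωT=1.100800, cosh=1.669588, sinh=1.336983; start (x,ẋ)=(-0.056300, 0.026100) → end (x,ẋ)=(-0.153935, -0.649943)
phase 2: p=0.2551, T=0.565, ωT=1.808000, cosh=3.131110, sinh=2.967128; start (x,ẋ)=(-0.153935, -0.649943) → end (x,ẋ)=(-1.628280, -5.918758)

x = -1.6283, ẋ = -5.9188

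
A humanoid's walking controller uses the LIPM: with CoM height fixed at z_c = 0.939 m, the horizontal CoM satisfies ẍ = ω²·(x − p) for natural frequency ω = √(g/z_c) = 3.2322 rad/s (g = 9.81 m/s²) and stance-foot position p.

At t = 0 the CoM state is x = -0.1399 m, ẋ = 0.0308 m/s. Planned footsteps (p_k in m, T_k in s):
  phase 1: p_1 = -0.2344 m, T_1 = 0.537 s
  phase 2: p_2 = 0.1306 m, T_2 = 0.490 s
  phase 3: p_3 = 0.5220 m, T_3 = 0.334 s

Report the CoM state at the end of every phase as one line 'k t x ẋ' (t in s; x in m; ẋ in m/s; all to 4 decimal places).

phase 1: p=-0.2344, T=0.537, ωT=1.735691, cosh=2.924563, sinh=2.748285; start (x,ẋ)=(-0.139900, 0.030800) → end (x,ẋ)=(0.068160, 0.929521)
phase 2: p=0.1306, T=0.490, ωT=1.583778, cosh=2.539265, sinh=2.334067; start (x,ẋ)=(0.068160, 0.929521) → end (x,ẋ)=(0.643283, 1.889242)
phase 3: p=0.5220, T=0.334, ωT=1.079555, cosh=1.641558, sinh=1.301811; start (x,ẋ)=(0.643283, 1.889242) → end (x,ẋ)=(1.482009, 3.611622)

1 0.5370 0.0682 0.9295
2 1.0270 0.6433 1.8892
3 1.3610 1.4820 3.6116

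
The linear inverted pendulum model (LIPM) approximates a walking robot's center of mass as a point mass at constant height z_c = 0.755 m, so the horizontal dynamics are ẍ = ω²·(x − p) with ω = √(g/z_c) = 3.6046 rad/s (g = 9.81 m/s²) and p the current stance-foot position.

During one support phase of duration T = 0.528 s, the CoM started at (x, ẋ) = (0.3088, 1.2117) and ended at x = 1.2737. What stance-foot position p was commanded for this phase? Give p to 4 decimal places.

p = 0.3654

ωT = 3.6046·0.528 = 1.903229; cosh(ωT) = 3.428302, sinh(ωT) = 3.279215
x(T) = p + (x₀−p)·cosh(ωT) + (ẋ₀/ω)·sinh(ωT) ⇒ p·(1 − cosh) = x(T) − x₀·cosh − (ẋ₀/ω)·sinh
numerator   = 1.2737 − (0.3088)·3.428302 − (1.2117/3.6046)·3.279215 = -0.887280
denominator = 1 − 3.428302 = -2.428302
p = -0.887280 / -2.428302 = 0.3654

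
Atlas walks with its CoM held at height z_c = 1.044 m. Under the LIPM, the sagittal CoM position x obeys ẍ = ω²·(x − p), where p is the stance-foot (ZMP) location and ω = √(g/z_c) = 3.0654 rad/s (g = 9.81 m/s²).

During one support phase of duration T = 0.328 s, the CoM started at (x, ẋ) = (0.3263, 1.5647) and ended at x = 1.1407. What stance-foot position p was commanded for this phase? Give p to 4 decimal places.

p = -0.0563

ωT = 3.0654·0.328 = 1.005451; cosh(ωT) = 1.549510, sinh(ωT) = 1.183630
x(T) = p + (x₀−p)·cosh(ωT) + (ẋ₀/ω)·sinh(ωT) ⇒ p·(1 − cosh) = x(T) − x₀·cosh − (ẋ₀/ω)·sinh
numerator   = 1.1407 − (0.3263)·1.549510 − (1.5647/3.0654)·1.183630 = 0.030924
denominator = 1 − 1.549510 = -0.549510
p = 0.030924 / -0.549510 = -0.0563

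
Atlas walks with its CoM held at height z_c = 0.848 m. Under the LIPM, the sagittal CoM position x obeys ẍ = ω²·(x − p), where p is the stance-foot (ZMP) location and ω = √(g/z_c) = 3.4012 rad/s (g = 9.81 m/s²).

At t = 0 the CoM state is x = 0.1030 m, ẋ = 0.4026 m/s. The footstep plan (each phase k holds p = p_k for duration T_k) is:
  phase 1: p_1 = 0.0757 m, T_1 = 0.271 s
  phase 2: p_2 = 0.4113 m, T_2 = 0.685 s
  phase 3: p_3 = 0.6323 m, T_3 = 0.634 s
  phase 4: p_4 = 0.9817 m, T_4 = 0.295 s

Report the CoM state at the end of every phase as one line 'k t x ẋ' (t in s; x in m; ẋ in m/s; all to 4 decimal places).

1 0.2710 0.2407 0.6843
2 0.9560 0.5502 0.5956
3 1.5900 1.0193 1.4175
4 1.8850 1.5318 2.3439

phase 1: p=0.0757, T=0.271, ωT=0.921725, cosh=1.455728, sinh=1.057896; start (x,ẋ)=(0.103000, 0.402600) → end (x,ẋ)=(0.240664, 0.684304)
phase 2: p=0.4113, T=0.685, ωT=2.329822, cosh=5.186713, sinh=5.089400; start (x,ẋ)=(0.240664, 0.684304) → end (x,ẋ)=(0.550224, 0.595578)
phase 3: p=0.6323, T=0.634, ωT=2.156361, cosh=4.377692, sinh=4.261947; start (x,ẋ)=(0.550224, 0.595578) → end (x,ẋ)=(1.019299, 1.417508)
phase 4: p=0.9817, T=0.295, ωT=1.003354, cosh=1.547031, sinh=1.180383; start (x,ẋ)=(1.019299, 1.417508) → end (x,ẋ)=(1.531812, 2.343878)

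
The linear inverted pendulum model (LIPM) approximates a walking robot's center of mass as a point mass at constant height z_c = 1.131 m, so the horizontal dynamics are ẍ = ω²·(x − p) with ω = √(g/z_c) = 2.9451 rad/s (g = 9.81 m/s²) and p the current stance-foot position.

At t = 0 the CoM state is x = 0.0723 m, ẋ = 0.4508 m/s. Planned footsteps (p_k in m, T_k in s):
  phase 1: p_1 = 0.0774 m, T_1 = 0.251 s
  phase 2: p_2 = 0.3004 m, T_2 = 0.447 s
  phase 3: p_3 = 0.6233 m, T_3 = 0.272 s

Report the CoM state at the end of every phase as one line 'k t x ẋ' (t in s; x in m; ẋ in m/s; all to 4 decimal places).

phase 1: p=0.0774, T=0.251, ωT=0.739220, cosh=1.285894, sinh=0.808408; start (x,ẋ)=(0.072300, 0.450800) → end (x,ẋ)=(0.194583, 0.567539)
phase 2: p=0.3004, T=0.447, ωT=1.316460, cosh=1.999137, sinh=1.731055; start (x,ẋ)=(0.194583, 0.567539) → end (x,ẋ)=(0.422442, 0.595120)
phase 3: p=0.6233, T=0.272, ωT=0.801067, cosh=1.338383, sinh=0.889534; start (x,ẋ)=(0.422442, 0.595120) → end (x,ẋ)=(0.534224, 0.270298)

1 0.2510 0.1946 0.5675
2 0.6980 0.4224 0.5951
3 0.9700 0.5342 0.2703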